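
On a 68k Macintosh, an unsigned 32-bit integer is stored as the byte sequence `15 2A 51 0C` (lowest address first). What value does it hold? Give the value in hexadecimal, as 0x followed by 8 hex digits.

0x152A510C

Big-endian stores the most-significant byte at the lowest address.
The bytes are already most-significant first: 0x152A510C.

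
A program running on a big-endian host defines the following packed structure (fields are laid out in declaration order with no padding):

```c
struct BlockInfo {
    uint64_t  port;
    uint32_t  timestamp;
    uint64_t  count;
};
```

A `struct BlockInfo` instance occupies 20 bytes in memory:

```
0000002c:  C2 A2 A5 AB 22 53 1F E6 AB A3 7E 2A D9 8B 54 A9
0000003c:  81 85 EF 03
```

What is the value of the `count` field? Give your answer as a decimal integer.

15675716014992387843

`count` follows `port` (8 B), `timestamp` (4 B), so it starts at offset 8 + 4 = 12 and occupies 8 bytes.
Bytes at offsets 12..19: D9 8B 54 A9 81 85 EF 03.
Big-endian stores the most-significant byte at the lowest address.
The bytes are already most-significant first: 0xD98B54A98185EF03.
0xD98B54A98185EF03 = 15675716014992387843.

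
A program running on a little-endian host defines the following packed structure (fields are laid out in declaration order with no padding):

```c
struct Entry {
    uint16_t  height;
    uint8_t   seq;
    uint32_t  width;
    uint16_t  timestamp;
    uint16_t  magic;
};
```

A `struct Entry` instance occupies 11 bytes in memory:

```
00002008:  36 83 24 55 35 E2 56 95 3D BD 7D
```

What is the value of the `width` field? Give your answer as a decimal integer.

`width` follows `height` (2 B), `seq` (1 B), so it starts at offset 2 + 1 = 3 and occupies 4 bytes.
Bytes at offsets 3..6: 55 35 E2 56.
Little-endian stores the least-significant byte at the lowest address.
Reassemble most-significant byte first: 56 E2 35 55 → 0x56E23555.
0x56E23555 = 1457665365.

1457665365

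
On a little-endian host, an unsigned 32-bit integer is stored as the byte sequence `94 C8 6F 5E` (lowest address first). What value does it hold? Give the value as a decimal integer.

1584384148

In little-endian order the low byte comes first in memory.
Reassemble most-significant byte first: 5E 6F C8 94 → 0x5E6FC894.
0x5E6FC894 = 1584384148.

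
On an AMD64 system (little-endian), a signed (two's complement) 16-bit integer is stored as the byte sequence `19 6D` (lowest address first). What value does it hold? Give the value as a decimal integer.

Little-endian: lowest address holds the least-significant byte.
Reassemble most-significant byte first: 6D 19 → 0x6D19.
0x6D19 = 27929.

27929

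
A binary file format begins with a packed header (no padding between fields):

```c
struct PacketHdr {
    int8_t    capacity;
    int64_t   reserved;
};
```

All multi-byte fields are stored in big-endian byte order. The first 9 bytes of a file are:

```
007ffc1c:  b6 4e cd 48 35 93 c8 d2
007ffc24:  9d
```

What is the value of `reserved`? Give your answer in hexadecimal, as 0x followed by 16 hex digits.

`reserved` follows `capacity` (1 byte), so it starts at byte offset 1 and occupies 8 bytes.
Bytes at offsets 1..8: 4E CD 48 35 93 C8 D2 9D.
In big-endian order the high byte comes first in memory.
The bytes are already most-significant first: 0x4ECD483593C8D29D.

0x4ECD483593C8D29D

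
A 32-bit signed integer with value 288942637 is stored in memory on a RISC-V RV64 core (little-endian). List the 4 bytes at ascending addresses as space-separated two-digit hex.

288942637 in hexadecimal, padded to 32 bits, is 0x1138EA2D.
Split into bytes (most-significant first): 11 38 EA 2D.
Little-endian: lowest address holds the least-significant byte.
So at ascending addresses the bytes are 2D EA 38 11.

2D EA 38 11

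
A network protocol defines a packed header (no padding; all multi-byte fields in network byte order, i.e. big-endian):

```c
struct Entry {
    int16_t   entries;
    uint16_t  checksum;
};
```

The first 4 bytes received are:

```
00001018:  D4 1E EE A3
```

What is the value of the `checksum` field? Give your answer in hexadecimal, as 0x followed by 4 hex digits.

0xEEA3

`checksum` follows `entries` (2 bytes), so it starts at byte offset 2 and occupies 2 bytes.
Bytes at offsets 2..3: EE A3.
In big-endian order the high byte comes first in memory.
The bytes are already most-significant first: 0xEEA3.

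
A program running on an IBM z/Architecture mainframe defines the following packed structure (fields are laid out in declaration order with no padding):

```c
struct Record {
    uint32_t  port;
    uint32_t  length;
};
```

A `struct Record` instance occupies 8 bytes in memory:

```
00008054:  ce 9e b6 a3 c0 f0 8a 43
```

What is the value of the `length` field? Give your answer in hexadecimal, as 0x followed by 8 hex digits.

0xC0F08A43

`length` follows `port` (4 bytes), so it starts at byte offset 4 and occupies 4 bytes.
Bytes at offsets 4..7: C0 F0 8A 43.
Big-endian stores the most-significant byte at the lowest address.
The bytes are already most-significant first: 0xC0F08A43.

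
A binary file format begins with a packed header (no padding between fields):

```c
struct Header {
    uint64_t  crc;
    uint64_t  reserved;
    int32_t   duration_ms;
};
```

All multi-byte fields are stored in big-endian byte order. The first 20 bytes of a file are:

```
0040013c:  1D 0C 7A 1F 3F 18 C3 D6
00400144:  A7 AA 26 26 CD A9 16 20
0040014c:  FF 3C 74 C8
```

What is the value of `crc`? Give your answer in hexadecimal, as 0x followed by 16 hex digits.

0x1D0C7A1F3F18C3D6

`crc` is the first field, at byte offset 0, occupying 8 bytes.
Bytes at offsets 0..7: 1D 0C 7A 1F 3F 18 C3 D6.
Big-endian stores the most-significant byte at the lowest address.
The bytes are already most-significant first: 0x1D0C7A1F3F18C3D6.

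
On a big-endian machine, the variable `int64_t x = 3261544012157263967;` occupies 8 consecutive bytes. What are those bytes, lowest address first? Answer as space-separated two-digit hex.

3261544012157263967 in hexadecimal, padded to 64 bits, is 0x2D4354FFA7EFA05F.
Split into bytes (most-significant first): 2D 43 54 FF A7 EF A0 5F.
Big-endian stores the most-significant byte at the lowest address.
So the memory order matches the most-significant-first order: 2D 43 54 FF A7 EF A0 5F.

2D 43 54 FF A7 EF A0 5F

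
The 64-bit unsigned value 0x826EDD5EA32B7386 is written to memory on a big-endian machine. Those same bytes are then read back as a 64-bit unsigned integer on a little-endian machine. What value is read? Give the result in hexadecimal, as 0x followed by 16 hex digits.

0x86732BA35EDD6E82

Stored big-endian, the bytes at ascending addresses are 82 6E DD 5E A3 2B 73 86.
Read back as little-endian, the first byte is least significant, giving 0x86732BA35EDD6E82.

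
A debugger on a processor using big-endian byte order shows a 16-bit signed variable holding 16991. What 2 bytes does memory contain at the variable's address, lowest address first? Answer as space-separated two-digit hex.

16991 in hexadecimal, padded to 16 bits, is 0x425F.
Split into bytes (most-significant first): 42 5F.
Big-endian: lowest address holds the most-significant byte.
So the memory order matches the most-significant-first order: 42 5F.

42 5F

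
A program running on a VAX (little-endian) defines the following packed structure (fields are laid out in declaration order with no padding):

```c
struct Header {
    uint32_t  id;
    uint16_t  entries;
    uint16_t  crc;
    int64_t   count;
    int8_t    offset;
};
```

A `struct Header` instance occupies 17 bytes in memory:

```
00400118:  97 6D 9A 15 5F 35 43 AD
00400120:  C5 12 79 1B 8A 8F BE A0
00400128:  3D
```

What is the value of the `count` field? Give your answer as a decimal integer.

-6863890958736878907

`count` follows `id` (4 B), `entries` (2 B), `crc` (2 B), so it starts at offset 4 + 2 + 2 = 8 and occupies 8 bytes.
Bytes at offsets 8..15: C5 12 79 1B 8A 8F BE A0.
Little-endian: lowest address holds the least-significant byte.
Reassemble most-significant byte first: A0 BE 8F 8A 1B 79 12 C5 → 0xA0BE8F8A1B7912C5.
Top bit is set, so as a signed 64-bit value this is 0xA0BE8F8A1B7912C5 − 2^64 = -6863890958736878907.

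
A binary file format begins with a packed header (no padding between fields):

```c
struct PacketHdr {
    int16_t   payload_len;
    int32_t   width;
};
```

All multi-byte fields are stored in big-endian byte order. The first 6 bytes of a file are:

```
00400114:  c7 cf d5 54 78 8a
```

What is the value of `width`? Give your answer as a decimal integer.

-715884406

`width` follows `payload_len` (2 bytes), so it starts at byte offset 2 and occupies 4 bytes.
Bytes at offsets 2..5: D5 54 78 8A.
Big-endian stores the most-significant byte at the lowest address.
The bytes are already most-significant first: 0xD554788A.
Top bit is set, so as a signed 32-bit value this is 0xD554788A − 2^32 = -715884406.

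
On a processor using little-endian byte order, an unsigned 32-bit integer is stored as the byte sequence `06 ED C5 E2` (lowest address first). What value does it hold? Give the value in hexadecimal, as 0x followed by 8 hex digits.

0xE2C5ED06

In little-endian order the low byte comes first in memory.
Reassemble most-significant byte first: E2 C5 ED 06 → 0xE2C5ED06.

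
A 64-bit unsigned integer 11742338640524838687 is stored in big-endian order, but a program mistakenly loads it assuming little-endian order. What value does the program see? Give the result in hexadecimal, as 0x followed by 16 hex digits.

11742338640524838687 in 64-bit hexadecimal is 0xA2F52AC7ACD3871F.
Stored big-endian, the bytes at ascending addresses are A2 F5 2A C7 AC D3 87 1F.
Read back as little-endian, the first byte is least significant, giving 0x1F87D3ACC72AF5A2.

0x1F87D3ACC72AF5A2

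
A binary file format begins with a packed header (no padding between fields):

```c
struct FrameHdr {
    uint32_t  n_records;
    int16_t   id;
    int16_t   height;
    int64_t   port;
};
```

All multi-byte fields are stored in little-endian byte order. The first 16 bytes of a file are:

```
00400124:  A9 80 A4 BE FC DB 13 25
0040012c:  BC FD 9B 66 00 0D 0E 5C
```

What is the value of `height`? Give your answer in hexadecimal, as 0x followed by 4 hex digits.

0x2513

`height` follows `n_records` (4 B), `id` (2 B), so it starts at offset 4 + 2 = 6 and occupies 2 bytes.
Bytes at offsets 6..7: 13 25.
Little-endian: lowest address holds the least-significant byte.
Reassemble most-significant byte first: 25 13 → 0x2513.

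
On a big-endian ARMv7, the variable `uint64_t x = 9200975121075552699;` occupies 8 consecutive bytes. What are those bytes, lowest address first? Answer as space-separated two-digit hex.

7F B0 6E 1F AE EA 41 BB

9200975121075552699 in hexadecimal, padded to 64 bits, is 0x7FB06E1FAEEA41BB.
Split into bytes (most-significant first): 7F B0 6E 1F AE EA 41 BB.
Big-endian: lowest address holds the most-significant byte.
So the memory order matches the most-significant-first order: 7F B0 6E 1F AE EA 41 BB.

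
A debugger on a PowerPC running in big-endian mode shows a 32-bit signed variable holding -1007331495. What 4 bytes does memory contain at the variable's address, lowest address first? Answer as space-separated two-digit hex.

Two's complement of -1007331495 in 32 bits: 1007331495 = 0x3C0AA8A7; invert → 0xC3F55758; add 1 → 0xC3F55759.
Split into bytes (most-significant first): C3 F5 57 59.
Big-endian: lowest address holds the most-significant byte.
So the memory order matches the most-significant-first order: C3 F5 57 59.

C3 F5 57 59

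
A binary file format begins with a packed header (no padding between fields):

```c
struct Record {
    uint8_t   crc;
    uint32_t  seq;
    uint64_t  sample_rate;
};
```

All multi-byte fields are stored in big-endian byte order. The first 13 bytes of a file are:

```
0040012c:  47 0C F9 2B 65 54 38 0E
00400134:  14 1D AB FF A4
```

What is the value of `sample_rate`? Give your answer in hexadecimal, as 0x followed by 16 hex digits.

0x54380E141DABFFA4

`sample_rate` follows `crc` (1 B), `seq` (4 B), so it starts at offset 1 + 4 = 5 and occupies 8 bytes.
Bytes at offsets 5..12: 54 38 0E 14 1D AB FF A4.
Big-endian stores the most-significant byte at the lowest address.
The bytes are already most-significant first: 0x54380E141DABFFA4.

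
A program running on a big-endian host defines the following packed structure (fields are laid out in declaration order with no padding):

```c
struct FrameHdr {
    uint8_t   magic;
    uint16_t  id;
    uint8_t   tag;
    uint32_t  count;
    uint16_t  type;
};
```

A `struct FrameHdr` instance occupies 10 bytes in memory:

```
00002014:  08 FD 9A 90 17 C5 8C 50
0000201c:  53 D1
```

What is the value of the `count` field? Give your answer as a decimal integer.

398822480

`count` follows `magic` (1 B), `id` (2 B), `tag` (1 B), so it starts at offset 1 + 2 + 1 = 4 and occupies 4 bytes.
Bytes at offsets 4..7: 17 C5 8C 50.
In big-endian order the high byte comes first in memory.
The bytes are already most-significant first: 0x17C58C50.
0x17C58C50 = 398822480.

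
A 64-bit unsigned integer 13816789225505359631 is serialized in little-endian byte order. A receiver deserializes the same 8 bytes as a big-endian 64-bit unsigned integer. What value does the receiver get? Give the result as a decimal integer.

13816789225505359631 in 64-bit hexadecimal is 0xBFBF18989AB1070F.
Stored little-endian, the bytes at ascending addresses are 0F 07 B1 9A 98 18 BF BF.
Read back as big-endian, the last byte is least significant, giving 0x0F07B19A9818BFBF.
0x0F07B19A9818BFBF = 1083029512940732351.

1083029512940732351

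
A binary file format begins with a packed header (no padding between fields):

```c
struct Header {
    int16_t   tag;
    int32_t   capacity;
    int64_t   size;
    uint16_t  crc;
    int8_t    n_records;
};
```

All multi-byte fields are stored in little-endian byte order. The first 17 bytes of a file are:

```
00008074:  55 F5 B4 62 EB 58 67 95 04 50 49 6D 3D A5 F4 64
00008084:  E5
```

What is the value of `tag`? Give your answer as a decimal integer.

`tag` is the first field, at byte offset 0, occupying 2 bytes.
Bytes at offsets 0..1: 55 F5.
In little-endian order the low byte comes first in memory.
Reassemble most-significant byte first: F5 55 → 0xF555.
Top bit is set, so as a signed 16-bit value this is 0xF555 − 2^16 = -2731.

-2731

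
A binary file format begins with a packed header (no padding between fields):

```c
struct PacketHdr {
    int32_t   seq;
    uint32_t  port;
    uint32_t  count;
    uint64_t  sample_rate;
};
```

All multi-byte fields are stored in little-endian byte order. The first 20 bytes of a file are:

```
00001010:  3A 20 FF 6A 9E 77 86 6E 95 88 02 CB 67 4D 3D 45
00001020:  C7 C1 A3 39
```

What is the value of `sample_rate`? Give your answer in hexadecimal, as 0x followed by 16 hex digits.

0x39A3C1C7453D4D67

`sample_rate` follows `seq` (4 B), `port` (4 B), `count` (4 B), so it starts at offset 4 + 4 + 4 = 12 and occupies 8 bytes.
Bytes at offsets 12..19: 67 4D 3D 45 C7 C1 A3 39.
In little-endian order the low byte comes first in memory.
Reassemble most-significant byte first: 39 A3 C1 C7 45 3D 4D 67 → 0x39A3C1C7453D4D67.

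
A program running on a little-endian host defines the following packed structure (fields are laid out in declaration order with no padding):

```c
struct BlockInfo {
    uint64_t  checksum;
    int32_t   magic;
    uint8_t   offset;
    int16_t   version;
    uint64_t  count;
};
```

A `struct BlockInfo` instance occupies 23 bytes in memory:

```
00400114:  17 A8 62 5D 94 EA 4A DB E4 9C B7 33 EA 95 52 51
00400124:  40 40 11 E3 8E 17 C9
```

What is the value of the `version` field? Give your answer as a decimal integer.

`version` follows `checksum` (8 B), `magic` (4 B), `offset` (1 B), so it starts at offset 8 + 4 + 1 = 13 and occupies 2 bytes.
Bytes at offsets 13..14: 95 52.
Little-endian: lowest address holds the least-significant byte.
Reassemble most-significant byte first: 52 95 → 0x5295.
0x5295 = 21141.

21141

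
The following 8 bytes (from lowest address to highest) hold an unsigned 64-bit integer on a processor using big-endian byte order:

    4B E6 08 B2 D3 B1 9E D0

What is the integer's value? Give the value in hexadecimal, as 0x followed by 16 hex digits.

Big-endian stores the most-significant byte at the lowest address.
The bytes are already most-significant first: 0x4BE608B2D3B19ED0.

0x4BE608B2D3B19ED0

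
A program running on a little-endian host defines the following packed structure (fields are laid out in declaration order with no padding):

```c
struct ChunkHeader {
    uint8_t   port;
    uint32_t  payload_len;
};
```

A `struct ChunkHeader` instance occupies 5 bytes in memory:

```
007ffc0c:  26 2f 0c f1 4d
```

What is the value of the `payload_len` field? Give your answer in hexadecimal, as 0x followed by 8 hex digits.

`payload_len` follows `port` (1 byte), so it starts at byte offset 1 and occupies 4 bytes.
Bytes at offsets 1..4: 2F 0C F1 4D.
In little-endian order the low byte comes first in memory.
Reassemble most-significant byte first: 4D F1 0C 2F → 0x4DF10C2F.

0x4DF10C2F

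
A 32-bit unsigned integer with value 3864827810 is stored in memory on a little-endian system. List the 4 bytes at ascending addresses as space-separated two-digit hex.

3864827810 in hexadecimal, padded to 32 bits, is 0xE65C97A2.
Split into bytes (most-significant first): E6 5C 97 A2.
Little-endian: lowest address holds the least-significant byte.
So at ascending addresses the bytes are A2 97 5C E6.

A2 97 5C E6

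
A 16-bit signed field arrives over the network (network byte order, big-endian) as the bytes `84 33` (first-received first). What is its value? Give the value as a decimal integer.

Big-endian stores the most-significant byte at the lowest address.
The bytes are already most-significant first: 0x8433.
Top bit is set, so as a signed 16-bit value this is 0x8433 − 2^16 = -31693.

-31693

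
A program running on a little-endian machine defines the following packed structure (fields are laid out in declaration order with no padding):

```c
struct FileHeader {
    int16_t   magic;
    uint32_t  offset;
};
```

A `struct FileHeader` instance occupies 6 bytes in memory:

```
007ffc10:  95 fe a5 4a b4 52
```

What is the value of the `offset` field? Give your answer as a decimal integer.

`offset` follows `magic` (2 bytes), so it starts at byte offset 2 and occupies 4 bytes.
Bytes at offsets 2..5: A5 4A B4 52.
Little-endian stores the least-significant byte at the lowest address.
Reassemble most-significant byte first: 52 B4 4A A5 → 0x52B44AA5.
0x52B44AA5 = 1387547301.

1387547301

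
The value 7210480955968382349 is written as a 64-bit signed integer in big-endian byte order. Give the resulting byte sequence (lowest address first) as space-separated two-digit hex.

64 10 C6 3A 08 36 E5 8D

7210480955968382349 in hexadecimal, padded to 64 bits, is 0x6410C63A0836E58D.
Split into bytes (most-significant first): 64 10 C6 3A 08 36 E5 8D.
In big-endian order the high byte comes first in memory.
So the memory order matches the most-significant-first order: 64 10 C6 3A 08 36 E5 8D.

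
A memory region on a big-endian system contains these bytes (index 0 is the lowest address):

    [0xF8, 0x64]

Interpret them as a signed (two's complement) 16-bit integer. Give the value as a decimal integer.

-1948

Big-endian stores the most-significant byte at the lowest address.
The bytes are already most-significant first: 0xF864.
Top bit is set, so as a signed 16-bit value this is 0xF864 − 2^16 = -1948.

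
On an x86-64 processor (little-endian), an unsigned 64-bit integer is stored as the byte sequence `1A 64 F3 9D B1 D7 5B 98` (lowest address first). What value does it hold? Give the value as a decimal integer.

10978605674504872986

Little-endian stores the least-significant byte at the lowest address.
Reassemble most-significant byte first: 98 5B D7 B1 9D F3 64 1A → 0x985BD7B19DF3641A.
0x985BD7B19DF3641A = 10978605674504872986.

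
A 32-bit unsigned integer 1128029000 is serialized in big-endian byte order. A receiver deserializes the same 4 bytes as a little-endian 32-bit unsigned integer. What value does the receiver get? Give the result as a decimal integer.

1213938755

1128029000 in 32-bit hexadecimal is 0x433C5B48.
Stored big-endian, the bytes at ascending addresses are 43 3C 5B 48.
Read back as little-endian, the first byte is least significant, giving 0x485B3C43.
0x485B3C43 = 1213938755.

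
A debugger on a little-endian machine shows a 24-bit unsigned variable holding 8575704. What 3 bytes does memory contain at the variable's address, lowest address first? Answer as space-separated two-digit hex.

8575704 in hexadecimal, padded to 24 bits, is 0x82DAD8.
Split into bytes (most-significant first): 82 DA D8.
In little-endian order the low byte comes first in memory.
So at ascending addresses the bytes are D8 DA 82.

D8 DA 82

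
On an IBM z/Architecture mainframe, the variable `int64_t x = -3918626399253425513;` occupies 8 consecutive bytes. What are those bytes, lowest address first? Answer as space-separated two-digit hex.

C9 9E 3E 0D 39 08 12 97

Two's complement of -3918626399253425513 in 64 bits: 3918626399253425513 = 0x3661C1F2C6F7ED69; invert → 0xC99E3E0D39081296; add 1 → 0xC99E3E0D39081297.
Split into bytes (most-significant first): C9 9E 3E 0D 39 08 12 97.
In big-endian order the high byte comes first in memory.
So the memory order matches the most-significant-first order: C9 9E 3E 0D 39 08 12 97.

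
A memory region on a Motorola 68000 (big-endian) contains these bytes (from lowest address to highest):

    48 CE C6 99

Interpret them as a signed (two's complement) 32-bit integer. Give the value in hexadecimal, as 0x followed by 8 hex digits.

0x48CEC699

In big-endian order the high byte comes first in memory.
The bytes are already most-significant first: 0x48CEC699.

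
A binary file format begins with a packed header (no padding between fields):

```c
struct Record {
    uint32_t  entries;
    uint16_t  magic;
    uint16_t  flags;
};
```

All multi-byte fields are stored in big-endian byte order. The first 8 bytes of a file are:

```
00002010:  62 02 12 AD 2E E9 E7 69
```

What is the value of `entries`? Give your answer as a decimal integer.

`entries` is the first field, at byte offset 0, occupying 4 bytes.
Bytes at offsets 0..3: 62 02 12 AD.
Big-endian stores the most-significant byte at the lowest address.
The bytes are already most-significant first: 0x620212AD.
0x620212AD = 1644303021.

1644303021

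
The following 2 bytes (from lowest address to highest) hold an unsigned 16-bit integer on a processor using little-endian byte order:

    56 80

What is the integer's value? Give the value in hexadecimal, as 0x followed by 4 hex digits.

Little-endian stores the least-significant byte at the lowest address.
Reassemble most-significant byte first: 80 56 → 0x8056.

0x8056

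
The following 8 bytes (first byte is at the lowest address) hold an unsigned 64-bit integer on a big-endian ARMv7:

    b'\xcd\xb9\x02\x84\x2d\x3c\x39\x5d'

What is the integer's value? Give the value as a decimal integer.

14823882415184558429

Big-endian: lowest address holds the most-significant byte.
The bytes are already most-significant first: 0xCDB902842D3C395D.
0xCDB902842D3C395D = 14823882415184558429.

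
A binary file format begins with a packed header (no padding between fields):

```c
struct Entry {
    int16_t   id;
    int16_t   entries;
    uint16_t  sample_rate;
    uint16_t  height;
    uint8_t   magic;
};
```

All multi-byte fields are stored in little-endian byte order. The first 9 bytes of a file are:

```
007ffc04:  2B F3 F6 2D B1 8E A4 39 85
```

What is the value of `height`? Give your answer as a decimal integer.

`height` follows `id` (2 B), `entries` (2 B), `sample_rate` (2 B), so it starts at offset 2 + 2 + 2 = 6 and occupies 2 bytes.
Bytes at offsets 6..7: A4 39.
Little-endian stores the least-significant byte at the lowest address.
Reassemble most-significant byte first: 39 A4 → 0x39A4.
0x39A4 = 14756.

14756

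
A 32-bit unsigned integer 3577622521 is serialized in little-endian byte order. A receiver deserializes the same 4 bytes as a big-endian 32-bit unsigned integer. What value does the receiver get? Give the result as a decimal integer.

3577622521 in 32-bit hexadecimal is 0xD53E2FF9.
Stored little-endian, the bytes at ascending addresses are F9 2F 3E D5.
Read back as big-endian, the last byte is least significant, giving 0xF92F3ED5.
0xF92F3ED5 = 4180623061.

4180623061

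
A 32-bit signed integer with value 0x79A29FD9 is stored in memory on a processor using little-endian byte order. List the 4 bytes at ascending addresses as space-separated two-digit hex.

Split into bytes (most-significant first): 79 A2 9F D9.
Little-endian: lowest address holds the least-significant byte.
So at ascending addresses the bytes are D9 9F A2 79.

D9 9F A2 79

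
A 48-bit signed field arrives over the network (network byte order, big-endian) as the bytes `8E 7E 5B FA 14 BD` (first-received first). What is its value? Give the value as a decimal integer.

Big-endian: lowest address holds the most-significant byte.
The bytes are already most-significant first: 0x8E7E5BFA14BD.
Top bit is set, so as a signed 48-bit value this is 0x8E7E5BFA14BD − 2^48 = -124801616571203.

-124801616571203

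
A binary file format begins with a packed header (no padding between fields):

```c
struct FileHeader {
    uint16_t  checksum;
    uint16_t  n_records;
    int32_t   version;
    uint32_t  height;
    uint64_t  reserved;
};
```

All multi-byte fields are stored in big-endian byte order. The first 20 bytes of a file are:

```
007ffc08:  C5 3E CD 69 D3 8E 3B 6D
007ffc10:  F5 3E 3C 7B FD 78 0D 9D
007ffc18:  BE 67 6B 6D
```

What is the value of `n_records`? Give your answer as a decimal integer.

52585

`n_records` follows `checksum` (2 bytes), so it starts at byte offset 2 and occupies 2 bytes.
Bytes at offsets 2..3: CD 69.
Big-endian: lowest address holds the most-significant byte.
The bytes are already most-significant first: 0xCD69.
0xCD69 = 52585.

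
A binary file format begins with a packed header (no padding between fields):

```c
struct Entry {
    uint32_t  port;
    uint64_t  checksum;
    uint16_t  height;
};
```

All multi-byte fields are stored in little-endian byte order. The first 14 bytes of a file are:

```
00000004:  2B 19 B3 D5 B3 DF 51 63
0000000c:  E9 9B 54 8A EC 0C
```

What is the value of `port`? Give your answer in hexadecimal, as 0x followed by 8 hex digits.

0xD5B3192B

`port` is the first field, at byte offset 0, occupying 4 bytes.
Bytes at offsets 0..3: 2B 19 B3 D5.
Little-endian: lowest address holds the least-significant byte.
Reassemble most-significant byte first: D5 B3 19 2B → 0xD5B3192B.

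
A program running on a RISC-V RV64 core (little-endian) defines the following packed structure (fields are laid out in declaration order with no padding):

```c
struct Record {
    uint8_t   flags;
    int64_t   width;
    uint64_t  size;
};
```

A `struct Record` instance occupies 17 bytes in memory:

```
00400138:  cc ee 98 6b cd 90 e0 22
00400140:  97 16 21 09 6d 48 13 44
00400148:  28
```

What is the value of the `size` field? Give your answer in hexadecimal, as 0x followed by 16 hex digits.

`size` follows `flags` (1 B), `width` (8 B), so it starts at offset 1 + 8 = 9 and occupies 8 bytes.
Bytes at offsets 9..16: 16 21 09 6D 48 13 44 28.
Little-endian: lowest address holds the least-significant byte.
Reassemble most-significant byte first: 28 44 13 48 6D 09 21 16 → 0x284413486D092116.

0x284413486D092116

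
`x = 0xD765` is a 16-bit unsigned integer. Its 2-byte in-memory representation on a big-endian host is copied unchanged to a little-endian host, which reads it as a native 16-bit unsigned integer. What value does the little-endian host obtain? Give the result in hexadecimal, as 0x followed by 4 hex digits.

Stored big-endian, the bytes at ascending addresses are D7 65.
Read back as little-endian, the first byte is least significant, giving 0x65D7.

0x65D7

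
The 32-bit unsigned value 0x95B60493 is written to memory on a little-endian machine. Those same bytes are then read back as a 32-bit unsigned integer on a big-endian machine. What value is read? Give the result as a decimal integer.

Stored little-endian, the bytes at ascending addresses are 93 04 B6 95.
Read back as big-endian, the last byte is least significant, giving 0x9304B695.
0x9304B695 = 2466559637.

2466559637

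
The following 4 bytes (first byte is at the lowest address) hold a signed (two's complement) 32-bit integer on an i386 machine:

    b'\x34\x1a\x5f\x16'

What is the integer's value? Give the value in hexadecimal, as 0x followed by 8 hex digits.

0x165F1A34

Little-endian: lowest address holds the least-significant byte.
Reassemble most-significant byte first: 16 5F 1A 34 → 0x165F1A34.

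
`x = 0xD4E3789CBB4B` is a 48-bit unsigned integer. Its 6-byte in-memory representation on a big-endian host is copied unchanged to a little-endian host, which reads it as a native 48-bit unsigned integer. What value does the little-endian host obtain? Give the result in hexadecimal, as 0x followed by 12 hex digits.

Stored big-endian, the bytes at ascending addresses are D4 E3 78 9C BB 4B.
Read back as little-endian, the first byte is least significant, giving 0x4BBB9C78E3D4.

0x4BBB9C78E3D4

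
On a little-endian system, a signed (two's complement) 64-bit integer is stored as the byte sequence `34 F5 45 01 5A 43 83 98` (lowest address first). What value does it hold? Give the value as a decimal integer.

Little-endian: lowest address holds the least-significant byte.
Reassemble most-significant byte first: 98 83 43 5A 01 45 F5 34 → 0x9883435A0145F534.
Top bit is set, so as a signed 64-bit value this is 0x9883435A0145F534 − 2^64 = -7457042504147929804.

-7457042504147929804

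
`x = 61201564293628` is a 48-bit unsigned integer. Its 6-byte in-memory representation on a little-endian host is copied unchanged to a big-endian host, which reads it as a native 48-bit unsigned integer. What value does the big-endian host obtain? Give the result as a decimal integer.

278011078879543

61201564293628 in 48-bit hexadecimal is 0x37A9997FD9FC.
Stored little-endian, the bytes at ascending addresses are FC D9 7F 99 A9 37.
Read back as big-endian, the last byte is least significant, giving 0xFCD97F99A937.
0xFCD97F99A937 = 278011078879543.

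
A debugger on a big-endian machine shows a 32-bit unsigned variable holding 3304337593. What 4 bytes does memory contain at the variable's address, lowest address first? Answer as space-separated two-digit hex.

3304337593 in hexadecimal, padded to 32 bits, is 0xC4F430B9.
Split into bytes (most-significant first): C4 F4 30 B9.
In big-endian order the high byte comes first in memory.
So the memory order matches the most-significant-first order: C4 F4 30 B9.

C4 F4 30 B9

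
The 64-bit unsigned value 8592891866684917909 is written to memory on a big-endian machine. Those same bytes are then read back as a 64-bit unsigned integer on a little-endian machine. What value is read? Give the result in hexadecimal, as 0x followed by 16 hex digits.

0x9508192BA0154077

8592891866684917909 in 64-bit hexadecimal is 0x774015A02B190895.
Stored big-endian, the bytes at ascending addresses are 77 40 15 A0 2B 19 08 95.
Read back as little-endian, the first byte is least significant, giving 0x9508192BA0154077.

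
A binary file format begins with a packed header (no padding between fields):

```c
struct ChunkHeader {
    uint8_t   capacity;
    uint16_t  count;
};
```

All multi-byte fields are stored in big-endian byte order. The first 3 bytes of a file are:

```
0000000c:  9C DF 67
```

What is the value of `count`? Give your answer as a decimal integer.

`count` follows `capacity` (1 byte), so it starts at byte offset 1 and occupies 2 bytes.
Bytes at offsets 1..2: DF 67.
Big-endian: lowest address holds the most-significant byte.
The bytes are already most-significant first: 0xDF67.
0xDF67 = 57191.

57191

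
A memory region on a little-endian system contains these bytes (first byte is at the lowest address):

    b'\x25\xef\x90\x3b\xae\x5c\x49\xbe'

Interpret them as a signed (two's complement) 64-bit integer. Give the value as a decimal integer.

Little-endian: lowest address holds the least-significant byte.
Reassemble most-significant byte first: BE 49 5C AE 3B 90 EF 25 → 0xBE495CAE3B90EF25.
Top bit is set, so as a signed 64-bit value this is 0xBE495CAE3B90EF25 − 2^64 = -4735151629809946843.

-4735151629809946843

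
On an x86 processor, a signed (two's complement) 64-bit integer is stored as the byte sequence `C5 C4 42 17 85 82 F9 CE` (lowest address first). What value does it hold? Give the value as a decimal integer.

-3532648924562930491

Little-endian: lowest address holds the least-significant byte.
Reassemble most-significant byte first: CE F9 82 85 17 42 C4 C5 → 0xCEF982851742C4C5.
Top bit is set, so as a signed 64-bit value this is 0xCEF982851742C4C5 − 2^64 = -3532648924562930491.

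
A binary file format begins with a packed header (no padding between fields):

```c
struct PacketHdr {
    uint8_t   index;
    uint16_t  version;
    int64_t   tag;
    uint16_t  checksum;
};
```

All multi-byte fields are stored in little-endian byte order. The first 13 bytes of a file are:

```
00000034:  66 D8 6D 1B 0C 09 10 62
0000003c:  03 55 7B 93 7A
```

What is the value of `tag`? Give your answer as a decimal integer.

8887013159396248603

`tag` follows `index` (1 B), `version` (2 B), so it starts at offset 1 + 2 = 3 and occupies 8 bytes.
Bytes at offsets 3..10: 1B 0C 09 10 62 03 55 7B.
In little-endian order the low byte comes first in memory.
Reassemble most-significant byte first: 7B 55 03 62 10 09 0C 1B → 0x7B55036210090C1B.
0x7B55036210090C1B = 8887013159396248603.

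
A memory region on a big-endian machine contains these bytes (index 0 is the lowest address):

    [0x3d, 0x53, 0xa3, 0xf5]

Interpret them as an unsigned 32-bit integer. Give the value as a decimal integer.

1028891637

Big-endian: lowest address holds the most-significant byte.
The bytes are already most-significant first: 0x3D53A3F5.
0x3D53A3F5 = 1028891637.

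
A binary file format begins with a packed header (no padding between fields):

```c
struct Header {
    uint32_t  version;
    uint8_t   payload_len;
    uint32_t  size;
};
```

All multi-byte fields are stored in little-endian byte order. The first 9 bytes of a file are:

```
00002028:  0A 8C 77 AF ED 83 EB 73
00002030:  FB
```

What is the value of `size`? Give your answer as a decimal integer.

`size` follows `version` (4 B), `payload_len` (1 B), so it starts at offset 4 + 1 = 5 and occupies 4 bytes.
Bytes at offsets 5..8: 83 EB 73 FB.
Little-endian: lowest address holds the least-significant byte.
Reassemble most-significant byte first: FB 73 EB 83 → 0xFB73EB83.
0xFB73EB83 = 4218678147.

4218678147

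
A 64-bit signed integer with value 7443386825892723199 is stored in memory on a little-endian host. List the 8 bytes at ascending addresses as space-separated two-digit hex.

7443386825892723199 in hexadecimal, padded to 64 bits, is 0x674C38E1A32879FF.
Split into bytes (most-significant first): 67 4C 38 E1 A3 28 79 FF.
Little-endian: lowest address holds the least-significant byte.
So at ascending addresses the bytes are FF 79 28 A3 E1 38 4C 67.

FF 79 28 A3 E1 38 4C 67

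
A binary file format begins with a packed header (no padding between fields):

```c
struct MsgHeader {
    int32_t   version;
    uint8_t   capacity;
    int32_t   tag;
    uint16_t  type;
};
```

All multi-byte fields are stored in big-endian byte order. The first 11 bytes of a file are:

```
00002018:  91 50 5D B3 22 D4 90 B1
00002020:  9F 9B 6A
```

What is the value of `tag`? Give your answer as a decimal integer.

`tag` follows `version` (4 B), `capacity` (1 B), so it starts at offset 4 + 1 = 5 and occupies 4 bytes.
Bytes at offsets 5..8: D4 90 B1 9F.
In big-endian order the high byte comes first in memory.
The bytes are already most-significant first: 0xD490B19F.
Top bit is set, so as a signed 32-bit value this is 0xD490B19F − 2^32 = -728714849.

-728714849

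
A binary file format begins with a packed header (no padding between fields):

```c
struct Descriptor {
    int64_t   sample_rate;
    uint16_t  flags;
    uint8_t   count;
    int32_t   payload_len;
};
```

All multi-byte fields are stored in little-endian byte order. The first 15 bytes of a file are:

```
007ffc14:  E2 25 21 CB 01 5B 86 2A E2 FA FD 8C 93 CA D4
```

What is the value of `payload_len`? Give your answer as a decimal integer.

`payload_len` follows `sample_rate` (8 B), `flags` (2 B), `count` (1 B), so it starts at offset 8 + 2 + 1 = 11 and occupies 4 bytes.
Bytes at offsets 11..14: 8C 93 CA D4.
In little-endian order the low byte comes first in memory.
Reassemble most-significant byte first: D4 CA 93 8C → 0xD4CA938C.
Top bit is set, so as a signed 32-bit value this is 0xD4CA938C − 2^32 = -724921460.

-724921460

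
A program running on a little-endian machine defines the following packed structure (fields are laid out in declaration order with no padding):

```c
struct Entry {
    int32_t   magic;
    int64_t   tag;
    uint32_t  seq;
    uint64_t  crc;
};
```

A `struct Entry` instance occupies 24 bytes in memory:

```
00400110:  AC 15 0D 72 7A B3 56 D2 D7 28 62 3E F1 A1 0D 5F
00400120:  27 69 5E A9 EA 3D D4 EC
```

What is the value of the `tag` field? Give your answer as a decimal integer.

4495200285481153402

`tag` follows `magic` (4 bytes), so it starts at byte offset 4 and occupies 8 bytes.
Bytes at offsets 4..11: 7A B3 56 D2 D7 28 62 3E.
Little-endian: lowest address holds the least-significant byte.
Reassemble most-significant byte first: 3E 62 28 D7 D2 56 B3 7A → 0x3E6228D7D256B37A.
0x3E6228D7D256B37A = 4495200285481153402.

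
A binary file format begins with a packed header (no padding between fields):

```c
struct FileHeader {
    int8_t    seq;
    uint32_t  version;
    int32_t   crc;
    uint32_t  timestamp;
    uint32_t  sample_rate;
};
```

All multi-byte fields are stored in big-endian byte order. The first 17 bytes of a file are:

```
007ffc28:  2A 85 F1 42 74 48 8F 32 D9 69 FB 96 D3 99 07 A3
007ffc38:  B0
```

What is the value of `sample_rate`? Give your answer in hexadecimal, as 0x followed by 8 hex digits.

`sample_rate` follows `seq` (1 B), `version` (4 B), `crc` (4 B), `timestamp` (4 B), so it starts at offset 1 + 4 + 4 + 4 = 13 and occupies 4 bytes.
Bytes at offsets 13..16: 99 07 A3 B0.
In big-endian order the high byte comes first in memory.
The bytes are already most-significant first: 0x9907A3B0.

0x9907A3B0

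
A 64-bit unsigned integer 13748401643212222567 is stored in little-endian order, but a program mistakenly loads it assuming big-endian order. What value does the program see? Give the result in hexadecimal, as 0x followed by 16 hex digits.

13748401643212222567 in 64-bit hexadecimal is 0xBECC2273CD0FB067.
Stored little-endian, the bytes at ascending addresses are 67 B0 0F CD 73 22 CC BE.
Read back as big-endian, the last byte is least significant, giving 0x67B00FCD7322CCBE.

0x67B00FCD7322CCBE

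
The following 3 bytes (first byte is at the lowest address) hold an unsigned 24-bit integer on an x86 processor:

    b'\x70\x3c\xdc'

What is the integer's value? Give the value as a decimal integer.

14433392

Little-endian stores the least-significant byte at the lowest address.
Reassemble most-significant byte first: DC 3C 70 → 0xDC3C70.
0xDC3C70 = 14433392.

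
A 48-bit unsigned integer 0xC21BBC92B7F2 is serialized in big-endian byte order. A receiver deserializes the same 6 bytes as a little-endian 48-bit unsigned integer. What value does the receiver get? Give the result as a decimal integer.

266870254738370

Stored big-endian, the bytes at ascending addresses are C2 1B BC 92 B7 F2.
Read back as little-endian, the first byte is least significant, giving 0xF2B792BC1BC2.
0xF2B792BC1BC2 = 266870254738370.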